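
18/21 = 6/7 ≈ 0.857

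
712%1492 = 712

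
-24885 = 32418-57303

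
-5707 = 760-6467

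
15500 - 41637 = -26137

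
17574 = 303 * 58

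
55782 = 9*6198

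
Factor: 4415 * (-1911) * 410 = -1 * 2^1 * 3^1 * 5^2 * 7^2 * 13^1 * 41^1 * 883^1 = -3459196650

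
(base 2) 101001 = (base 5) 131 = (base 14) 2d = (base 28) 1d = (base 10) 41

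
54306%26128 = 2050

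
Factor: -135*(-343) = 3^3*5^1*7^3 = 46305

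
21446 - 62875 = -41429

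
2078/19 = 109 + 7/19 ≈ 109.37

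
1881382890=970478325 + 910904565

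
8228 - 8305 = -77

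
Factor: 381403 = 11^1 * 34673^1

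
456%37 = 12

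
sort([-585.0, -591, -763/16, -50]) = [-591, -585.0, -50, -763/16]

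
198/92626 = 99/46313 ≈ 0.00214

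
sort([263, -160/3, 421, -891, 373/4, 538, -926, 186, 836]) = [-926, -891, -160/3, 373/4, 186, 263, 421, 538, 836]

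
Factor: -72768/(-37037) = 2^6*3^1*7^(-1)*11^(-1)*13^(-1)*37^(-1)*379^1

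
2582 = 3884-1302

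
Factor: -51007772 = -1 * 2^2 * 31^1 * 41^1 * 79^1 * 127^1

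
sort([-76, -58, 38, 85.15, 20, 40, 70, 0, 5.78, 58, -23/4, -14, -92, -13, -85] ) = [-92, -85, -76, -58, -14, -13, -23/4, 0, 5.78, 20, 38, 40, 58, 70, 85.15] 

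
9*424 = 3816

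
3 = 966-963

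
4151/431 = 9 + 272/431 ≈ 9.63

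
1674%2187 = 1674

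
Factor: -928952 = -1*2^3*151^1*769^1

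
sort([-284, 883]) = [-284, 883]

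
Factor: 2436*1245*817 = 2^2*3^2*5^1*7^1*19^1*29^1*43^1*83^1 = 2477813940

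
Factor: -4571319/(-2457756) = 2^(-2) * 3^(-2) * 7^(-1) * 23^1 * 97^1 * 683^1 * 3251^(-1) = 1523773/819252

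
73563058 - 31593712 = 41969346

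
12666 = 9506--3160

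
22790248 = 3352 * 6799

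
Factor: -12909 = -1*3^1*13^1*331^1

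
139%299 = 139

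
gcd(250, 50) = 50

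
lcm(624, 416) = 1248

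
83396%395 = 51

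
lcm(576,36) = 576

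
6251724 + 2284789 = 8536513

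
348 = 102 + 246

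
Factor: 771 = 3^1*257^1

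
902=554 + 348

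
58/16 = 29/8 ≈ 3.63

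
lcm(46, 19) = 874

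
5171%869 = 826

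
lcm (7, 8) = 56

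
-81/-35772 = 27/11924 ≈ 0.00226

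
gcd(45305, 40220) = 5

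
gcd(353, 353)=353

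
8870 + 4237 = 13107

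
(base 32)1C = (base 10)44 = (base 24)1K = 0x2C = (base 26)1I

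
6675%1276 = 295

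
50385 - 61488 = -11103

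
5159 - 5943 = -784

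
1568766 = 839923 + 728843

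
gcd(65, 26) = 13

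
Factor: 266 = 2^1*7^1*19^1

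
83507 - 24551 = 58956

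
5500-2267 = 3233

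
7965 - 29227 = -21262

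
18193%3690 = 3433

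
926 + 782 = 1708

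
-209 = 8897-9106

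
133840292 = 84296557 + 49543735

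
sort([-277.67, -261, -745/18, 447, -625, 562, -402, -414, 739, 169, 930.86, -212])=[-625, -414, -402, -277.67, -261, -212, -745/18, 169, 447, 562, 739, 930.86]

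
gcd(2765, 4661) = 79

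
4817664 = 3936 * 1224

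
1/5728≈0.000175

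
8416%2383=1267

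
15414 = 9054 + 6360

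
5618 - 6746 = -1128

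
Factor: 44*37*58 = 2^3*11^1*29^1*37^1 = 94424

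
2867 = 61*47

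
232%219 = 13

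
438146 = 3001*146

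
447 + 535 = 982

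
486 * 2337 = 1135782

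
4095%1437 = 1221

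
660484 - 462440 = 198044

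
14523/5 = 2904 + 3/5 = 2904.60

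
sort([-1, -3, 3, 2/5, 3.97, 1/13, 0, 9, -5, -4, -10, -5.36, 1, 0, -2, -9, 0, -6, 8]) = [-10, -9, -6, -5.36, -5, -4, -3, -2, -1, 0, 0, 0, 1/13, 2/5, 1, 3, 3.97, 8, 9]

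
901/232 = 3 + 205/232 ≈ 3.88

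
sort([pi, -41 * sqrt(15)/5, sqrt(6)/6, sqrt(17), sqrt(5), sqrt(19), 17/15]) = [-41 * sqrt(15)/5, sqrt(6)/6, 17/15, sqrt(5), pi, sqrt(17), sqrt(19)]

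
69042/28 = 2465 + 11/14≈2465.79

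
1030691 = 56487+974204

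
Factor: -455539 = -1 * 7^1 * 59^1 * 1103^1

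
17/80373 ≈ 0.000212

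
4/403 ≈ 0.00993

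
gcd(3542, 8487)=23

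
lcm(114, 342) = 342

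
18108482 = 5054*3583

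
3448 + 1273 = 4721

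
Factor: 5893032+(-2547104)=2^3*41^1*101^2=3345928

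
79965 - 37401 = 42564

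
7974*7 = 55818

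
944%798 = 146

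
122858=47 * 2614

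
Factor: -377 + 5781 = 2^2*7^1*193^1 = 5404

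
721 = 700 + 21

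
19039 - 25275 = -6236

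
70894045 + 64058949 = 134952994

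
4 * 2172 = 8688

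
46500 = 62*750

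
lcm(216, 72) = 216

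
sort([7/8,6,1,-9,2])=[-9,7/8,1,2,6]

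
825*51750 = 42693750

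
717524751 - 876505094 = -158980343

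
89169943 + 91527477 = 180697420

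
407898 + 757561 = 1165459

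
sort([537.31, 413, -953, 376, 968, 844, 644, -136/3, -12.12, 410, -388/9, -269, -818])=[-953, -818, -269, -136/3, -388/9, -12.12, 376, 410, 413, 537.31, 644, 844, 968]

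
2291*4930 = 11294630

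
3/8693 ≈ 0.000345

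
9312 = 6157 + 3155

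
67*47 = 3149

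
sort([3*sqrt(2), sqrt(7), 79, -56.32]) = [-56.32, sqrt(7), 3*sqrt(2), 79]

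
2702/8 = 1351/4 = 337.75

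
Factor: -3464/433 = -1 * 2^3 = -8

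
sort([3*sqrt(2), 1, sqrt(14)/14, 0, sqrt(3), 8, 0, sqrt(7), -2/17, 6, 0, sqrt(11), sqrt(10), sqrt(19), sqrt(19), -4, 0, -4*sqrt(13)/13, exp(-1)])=[-4, -4*sqrt(13)/13, -2/17, 0, 0, 0, 0, sqrt(14)/14, exp(-1), 1, sqrt(3), sqrt(7), sqrt(10), sqrt(11), 3*sqrt(2), sqrt(19), sqrt(19), 6, 8]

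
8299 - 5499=2800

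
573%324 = 249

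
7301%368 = 309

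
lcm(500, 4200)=21000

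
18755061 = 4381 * 4281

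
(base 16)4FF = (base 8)2377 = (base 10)1279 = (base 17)474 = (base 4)103333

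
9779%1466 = 983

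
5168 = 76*68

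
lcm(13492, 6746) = 13492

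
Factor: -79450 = -1*2^1*5^2*7^1*227^1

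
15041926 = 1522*9883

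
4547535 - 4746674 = -199139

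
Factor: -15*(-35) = 3^1*5^2*7^1 = 525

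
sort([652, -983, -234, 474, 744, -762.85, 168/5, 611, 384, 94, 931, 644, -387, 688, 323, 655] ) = [-983, -762.85, -387, -234, 168/5, 94, 323, 384, 474, 611, 644, 652, 655, 688, 744, 931] 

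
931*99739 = 92857009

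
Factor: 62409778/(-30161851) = -1*2^1*30161851^(-1)*31204889^1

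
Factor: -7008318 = -1*2^1*3^2*17^1*37^1*619^1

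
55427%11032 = 267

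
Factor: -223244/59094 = -1 * 2^1 * 3^(-2) * 17^1 = -34/9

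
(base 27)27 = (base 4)331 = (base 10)61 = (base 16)3d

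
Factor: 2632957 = 37^1*71161^1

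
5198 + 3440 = 8638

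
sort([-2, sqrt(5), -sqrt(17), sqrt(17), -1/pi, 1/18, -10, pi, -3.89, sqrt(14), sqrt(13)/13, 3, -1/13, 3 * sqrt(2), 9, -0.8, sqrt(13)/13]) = [-10, -sqrt(17), -3.89, -2, -0.8, -1/pi, -1/13, 1/18, sqrt(13)/13, sqrt(13)/13, sqrt(5), 3, pi, sqrt(14), sqrt(17), 3 * sqrt(2), 9]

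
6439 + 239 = 6678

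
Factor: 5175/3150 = 2^(-1) * 7^(-1) * 23^1 = 23/14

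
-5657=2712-8369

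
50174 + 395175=445349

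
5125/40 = 128 + 1/8 ≈ 128.13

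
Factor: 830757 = 3^1 * 276919^1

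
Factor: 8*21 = 2^3*3^1*7^1 = 168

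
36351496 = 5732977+30618519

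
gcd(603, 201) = 201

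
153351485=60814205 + 92537280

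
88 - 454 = -366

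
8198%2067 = 1997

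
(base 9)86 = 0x4e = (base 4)1032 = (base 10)78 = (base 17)4a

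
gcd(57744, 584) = 8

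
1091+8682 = 9773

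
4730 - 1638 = 3092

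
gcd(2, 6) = 2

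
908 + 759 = 1667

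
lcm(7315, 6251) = 343805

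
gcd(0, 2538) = 2538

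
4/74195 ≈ 0.0000539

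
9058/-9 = -1006-4/9 ≈ -1006.44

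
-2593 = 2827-5420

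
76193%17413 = 6541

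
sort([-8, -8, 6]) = [-8, -8, 6]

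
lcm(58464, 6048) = 175392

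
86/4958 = 43/2479 ≈ 0.0173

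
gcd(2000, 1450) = 50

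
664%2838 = 664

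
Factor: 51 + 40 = 7^1*13^1 = 91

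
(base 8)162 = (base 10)114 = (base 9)136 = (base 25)4e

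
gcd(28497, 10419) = 69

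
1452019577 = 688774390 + 763245187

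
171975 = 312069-140094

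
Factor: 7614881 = 53^1 * 143677^1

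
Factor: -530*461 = -1*2^1*5^1*53^1*461^1 = -244330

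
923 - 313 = 610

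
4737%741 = 291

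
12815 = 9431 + 3384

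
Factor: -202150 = -1 * 2^1 * 5^2 * 13^1 * 311^1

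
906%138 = 78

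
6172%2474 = 1224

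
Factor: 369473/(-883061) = -1*13^1*97^1*293^1*883061^(-1)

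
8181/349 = 23 + 154/349 ≈ 23.44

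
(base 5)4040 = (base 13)310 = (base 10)520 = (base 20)160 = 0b1000001000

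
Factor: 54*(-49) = -1*2^1*3^3*7^2 = -2646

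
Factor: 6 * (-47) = -1 * 2^1 * 3^1 * 47^1 = -282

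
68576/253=271 + 13/253 ≈ 271.05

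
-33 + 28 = -5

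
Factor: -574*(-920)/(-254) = -1*2^3*5^1*7^1*23^1*41^1*127^(-1) = -264040/127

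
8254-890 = 7364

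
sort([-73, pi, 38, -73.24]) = [-73.24, -73, pi, 38]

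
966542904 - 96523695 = 870019209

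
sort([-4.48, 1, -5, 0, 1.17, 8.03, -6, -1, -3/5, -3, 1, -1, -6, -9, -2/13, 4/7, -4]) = [-9, -6, -6, -5, -4.48, -4, -3, -1, -1, -3/5, -2/13, 0, 4/7, 1, 1, 1.17, 8.03]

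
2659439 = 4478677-1819238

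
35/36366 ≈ 0.000962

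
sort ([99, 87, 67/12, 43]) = [67/12, 43, 87, 99]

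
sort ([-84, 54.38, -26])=[-84, -26, 54.38]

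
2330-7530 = -5200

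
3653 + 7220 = 10873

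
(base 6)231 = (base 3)10101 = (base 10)91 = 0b1011011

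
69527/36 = 1931+11/36 ≈ 1931.31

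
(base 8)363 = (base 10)243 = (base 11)201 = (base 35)6x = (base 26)99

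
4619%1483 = 170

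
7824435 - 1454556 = 6369879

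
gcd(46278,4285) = 857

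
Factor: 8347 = 17^1*491^1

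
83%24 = 11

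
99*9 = 891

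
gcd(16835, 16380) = 455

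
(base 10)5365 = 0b1010011110101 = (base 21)c3a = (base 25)8ef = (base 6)40501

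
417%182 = 53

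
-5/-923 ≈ 0.00542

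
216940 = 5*43388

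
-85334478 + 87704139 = 2369661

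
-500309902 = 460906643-961216545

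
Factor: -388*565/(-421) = 2^2*5^1*97^1*113^1*421^(-1) = 219220/421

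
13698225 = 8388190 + 5310035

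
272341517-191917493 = 80424024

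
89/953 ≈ 0.0934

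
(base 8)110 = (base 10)72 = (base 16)48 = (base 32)28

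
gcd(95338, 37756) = 2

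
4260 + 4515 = 8775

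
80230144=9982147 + 70247997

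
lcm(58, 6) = 174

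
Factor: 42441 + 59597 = 2^1*163^1*313^1 = 102038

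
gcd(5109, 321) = 3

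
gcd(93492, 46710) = 18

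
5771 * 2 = 11542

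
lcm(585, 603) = 39195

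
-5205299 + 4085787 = -1119512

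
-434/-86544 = 217/43272 ≈ 0.00501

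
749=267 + 482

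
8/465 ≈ 0.0172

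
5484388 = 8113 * 676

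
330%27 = 6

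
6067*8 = 48536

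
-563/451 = -1 - 112/451 ≈ -1.25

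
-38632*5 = -193160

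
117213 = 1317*89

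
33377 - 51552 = -18175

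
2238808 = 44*50882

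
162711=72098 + 90613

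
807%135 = 132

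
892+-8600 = -7708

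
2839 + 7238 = 10077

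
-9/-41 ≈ 0.220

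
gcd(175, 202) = 1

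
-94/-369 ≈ 0.255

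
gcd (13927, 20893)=1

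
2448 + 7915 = 10363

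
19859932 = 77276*257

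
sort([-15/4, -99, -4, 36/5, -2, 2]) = [-99, -4, -15/4, -2, 2, 36/5]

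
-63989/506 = -126 - 233/506 ≈ -126.46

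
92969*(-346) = -32167274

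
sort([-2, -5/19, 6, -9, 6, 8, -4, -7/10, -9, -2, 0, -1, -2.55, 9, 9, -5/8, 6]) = [-9, -9, -4, -2.55, -2, -2, -1, -7/10, -5/8, -5/19, 0, 6, 6, 6, 8, 9, 9]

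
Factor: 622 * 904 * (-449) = -1 * 2^4 * 113^1 * 311^1 * 449^1 = -252467312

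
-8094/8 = -4047/4 = -1011.75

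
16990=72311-55321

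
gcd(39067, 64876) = 7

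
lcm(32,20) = 160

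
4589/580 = 7 + 529/580 ≈ 7.91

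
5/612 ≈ 0.00817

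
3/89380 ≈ 0.0000336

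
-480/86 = -5 - 25/43≈-5.58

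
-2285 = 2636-4921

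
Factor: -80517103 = -1 * 643^1 * 125221^1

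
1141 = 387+754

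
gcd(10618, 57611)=1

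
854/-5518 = -427/2759 ≈ -0.155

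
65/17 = 3 + 14/17 ≈ 3.82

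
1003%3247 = 1003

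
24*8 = 192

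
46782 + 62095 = 108877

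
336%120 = 96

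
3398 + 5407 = 8805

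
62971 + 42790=105761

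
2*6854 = 13708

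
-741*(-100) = 74100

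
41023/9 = 4558 + 1/9 ≈ 4558.11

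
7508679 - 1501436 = 6007243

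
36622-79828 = -43206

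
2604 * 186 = 484344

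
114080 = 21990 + 92090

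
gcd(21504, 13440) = 2688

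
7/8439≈0.000829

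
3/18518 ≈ 0.000162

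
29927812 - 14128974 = 15798838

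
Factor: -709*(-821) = 709^1*821^1 = 582089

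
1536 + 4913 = 6449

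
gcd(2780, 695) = 695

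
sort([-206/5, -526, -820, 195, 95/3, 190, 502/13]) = [-820, -526, -206/5, 95/3, 502/13, 190, 195]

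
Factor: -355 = -1*5^1*71^1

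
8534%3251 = 2032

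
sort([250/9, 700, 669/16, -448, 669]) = [-448, 250/9, 669/16, 669, 700]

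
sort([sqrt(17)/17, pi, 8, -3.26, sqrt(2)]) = [-3.26, sqrt(17)/17, sqrt(2), pi, 8]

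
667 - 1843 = -1176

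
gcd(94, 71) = 1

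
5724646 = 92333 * 62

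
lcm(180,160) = 1440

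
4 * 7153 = 28612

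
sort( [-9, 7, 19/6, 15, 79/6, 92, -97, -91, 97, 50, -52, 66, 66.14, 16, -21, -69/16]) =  [-97, -91, -52, -21, -9, -69/16, 19/6, 7, 79/6, 15, 16, 50, 66, 66.14, 92, 97]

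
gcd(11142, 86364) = 18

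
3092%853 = 533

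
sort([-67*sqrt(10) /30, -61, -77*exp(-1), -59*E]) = [-59*E, -61, -77*exp(-1), -67*sqrt(10) /30]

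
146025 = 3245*45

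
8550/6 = 1425 = 1425.00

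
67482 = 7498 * 9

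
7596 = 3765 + 3831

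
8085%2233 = 1386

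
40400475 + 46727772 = 87128247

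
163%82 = 81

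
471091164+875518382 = 1346609546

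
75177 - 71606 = 3571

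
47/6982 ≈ 0.00673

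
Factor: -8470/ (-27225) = 2^1*3^ (-2)*5^ (-1)*7^1 = 14/45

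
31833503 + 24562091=56395594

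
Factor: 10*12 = 2^3*3^1*5^1 = 120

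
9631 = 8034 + 1597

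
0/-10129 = 0 = 0.00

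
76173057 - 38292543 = 37880514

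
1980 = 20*99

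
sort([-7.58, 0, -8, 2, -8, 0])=[-8, -8, -7.58, 0, 0, 2]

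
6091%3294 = 2797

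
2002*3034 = 6074068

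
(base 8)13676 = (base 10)6078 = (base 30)6mi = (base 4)1132332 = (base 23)bb6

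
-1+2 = 1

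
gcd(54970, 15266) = 2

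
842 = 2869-2027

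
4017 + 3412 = 7429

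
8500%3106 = 2288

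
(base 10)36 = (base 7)51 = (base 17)22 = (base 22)1e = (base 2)100100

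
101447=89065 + 12382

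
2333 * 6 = 13998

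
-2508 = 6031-8539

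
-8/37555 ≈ -0.000213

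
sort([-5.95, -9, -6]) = [-9, -6, -5.95]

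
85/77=1+8/77 ≈ 1.10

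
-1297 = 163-1460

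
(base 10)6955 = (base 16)1b2b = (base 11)5253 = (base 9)10477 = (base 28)8ob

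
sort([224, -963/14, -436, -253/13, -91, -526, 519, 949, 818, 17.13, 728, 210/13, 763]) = [-526, -436, -91, -963/14, -253/13, 210/13, 17.13, 224, 519, 728, 763, 818, 949]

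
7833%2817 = 2199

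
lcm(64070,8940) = 384420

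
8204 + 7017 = 15221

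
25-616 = -591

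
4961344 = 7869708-2908364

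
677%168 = 5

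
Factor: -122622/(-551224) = 2^(-2) * 3^1 * 107^1 * 191^1 * 68903^(-1) = 61311/275612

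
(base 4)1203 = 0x63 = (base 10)99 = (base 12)83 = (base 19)54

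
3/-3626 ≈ -0.000827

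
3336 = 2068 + 1268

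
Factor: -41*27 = -1*3^3*41^1 = -1107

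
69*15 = 1035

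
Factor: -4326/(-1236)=2^(-1)*7^1=7/2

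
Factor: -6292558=-1*2^1*3146279^1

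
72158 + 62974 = 135132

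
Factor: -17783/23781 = -1 * 3^ (-1) * 7927^ (-1) * 17783^1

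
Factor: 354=2^1*3^1*59^1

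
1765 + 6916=8681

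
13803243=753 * 18331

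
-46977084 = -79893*588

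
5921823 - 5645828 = 275995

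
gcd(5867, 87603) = 1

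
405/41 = 9 + 36/41 ≈ 9.88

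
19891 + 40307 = 60198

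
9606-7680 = 1926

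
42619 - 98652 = -56033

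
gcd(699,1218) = 3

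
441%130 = 51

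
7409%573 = 533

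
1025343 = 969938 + 55405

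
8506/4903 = 1 + 3603/4903≈1.73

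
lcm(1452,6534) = 13068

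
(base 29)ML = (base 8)1223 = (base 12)46B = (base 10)659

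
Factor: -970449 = -1 * 3^1 * 61^1 * 5303^1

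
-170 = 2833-3003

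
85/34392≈0.00247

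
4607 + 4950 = 9557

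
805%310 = 185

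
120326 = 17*7078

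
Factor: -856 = -1*2^3*107^1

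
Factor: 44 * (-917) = -1 * 2^2 * 7^1 * 11^1 * 131^1 = -40348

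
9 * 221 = 1989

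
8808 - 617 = 8191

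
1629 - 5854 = -4225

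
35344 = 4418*8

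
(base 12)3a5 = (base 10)557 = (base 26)lb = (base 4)20231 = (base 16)22d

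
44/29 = 1 + 15/29 ≈ 1.52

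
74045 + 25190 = 99235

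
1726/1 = 1726 = 1726.00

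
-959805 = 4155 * (-231)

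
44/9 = 4 + 8/9 ≈ 4.89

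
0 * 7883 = 0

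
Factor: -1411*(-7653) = 3^1*17^1*83^1*2551^1 = 10798383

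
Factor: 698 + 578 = 2^2*11^1*29^1 = 1276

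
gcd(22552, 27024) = 8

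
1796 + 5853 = 7649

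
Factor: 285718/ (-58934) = -1 * 79^ (-1) * 383^1 = -383/79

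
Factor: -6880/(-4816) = 2^1 * 5^1 * 7^(-1) = 10/7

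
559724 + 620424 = 1180148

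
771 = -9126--9897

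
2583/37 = 69 + 30/37 ≈ 69.81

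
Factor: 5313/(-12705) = -1*5^(-1)*11^(-1)*23^1 = -23/55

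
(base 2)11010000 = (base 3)21201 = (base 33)6a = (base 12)154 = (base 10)208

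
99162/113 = 877 + 61/113 ≈ 877.54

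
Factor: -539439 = -1 * 3^1 * 179813^1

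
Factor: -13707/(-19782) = 2^(-1)*7^(-1)*157^(-1)*1523^1 = 1523/2198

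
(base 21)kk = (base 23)j3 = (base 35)ck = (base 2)110111000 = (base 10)440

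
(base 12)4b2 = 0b1011000110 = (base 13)428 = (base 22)1a6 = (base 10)710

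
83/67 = 1 + 16/67 ≈ 1.24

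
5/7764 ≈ 0.000644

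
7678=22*349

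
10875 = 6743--4132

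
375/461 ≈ 0.813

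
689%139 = 133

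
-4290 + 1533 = -2757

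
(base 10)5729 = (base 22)bi9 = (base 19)fga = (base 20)e69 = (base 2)1011001100001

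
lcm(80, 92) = 1840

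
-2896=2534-5430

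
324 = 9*36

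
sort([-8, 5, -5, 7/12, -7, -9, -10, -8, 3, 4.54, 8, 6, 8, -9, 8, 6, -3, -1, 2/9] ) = [-10, -9, -9, -8, -8, -7, -5, -3, -1, 2/9, 7/12, 3, 4.54, 5, 6, 6, 8, 8, 8] 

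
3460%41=16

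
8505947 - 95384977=-86879030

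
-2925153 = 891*(-3283)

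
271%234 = 37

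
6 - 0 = 6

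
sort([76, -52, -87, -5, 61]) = [-87, -52, -5, 61, 76]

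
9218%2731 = 1025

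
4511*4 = 18044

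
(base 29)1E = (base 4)223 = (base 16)2B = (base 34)19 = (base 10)43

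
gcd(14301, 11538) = 9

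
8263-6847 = 1416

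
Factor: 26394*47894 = 2^2*3^1*7^1*11^1*53^1*83^1*311^1 = 1264114236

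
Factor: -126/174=-1*3^1*7^1*29^(-1)=-21/29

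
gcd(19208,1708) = 28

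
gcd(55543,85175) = 1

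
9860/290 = 34 = 34.00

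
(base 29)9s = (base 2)100100001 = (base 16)121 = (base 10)289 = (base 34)8h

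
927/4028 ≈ 0.230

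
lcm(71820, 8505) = 646380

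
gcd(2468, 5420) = 4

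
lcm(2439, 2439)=2439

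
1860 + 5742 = 7602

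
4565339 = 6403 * 713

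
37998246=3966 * 9581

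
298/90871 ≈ 0.00328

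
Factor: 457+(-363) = 2^1*47^1 = 94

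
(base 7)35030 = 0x22eb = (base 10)8939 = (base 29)ai7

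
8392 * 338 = 2836496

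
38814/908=19407/454 ≈ 42.75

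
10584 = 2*5292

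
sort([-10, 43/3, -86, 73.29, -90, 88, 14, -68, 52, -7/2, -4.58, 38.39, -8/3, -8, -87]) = [-90, -87, -86, -68, -10, -8, -4.58, -7/2, -8/3, 14, 43/3, 38.39, 52, 73.29, 88]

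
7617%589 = 549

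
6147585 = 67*91755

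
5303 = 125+5178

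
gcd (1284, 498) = 6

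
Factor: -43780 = -1*2^2*5^1*11^1*199^1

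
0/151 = 0 = 0.00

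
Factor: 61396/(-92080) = -1 * 2^(-2) * 5^(-1) * 1151^(-1) * 15349^1 = -15349/23020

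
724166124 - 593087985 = 131078139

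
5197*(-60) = -311820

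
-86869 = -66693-20176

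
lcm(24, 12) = 24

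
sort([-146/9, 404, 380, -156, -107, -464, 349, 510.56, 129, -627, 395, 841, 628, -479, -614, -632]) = [-632, -627, -614, -479, -464, -156, -107, -146/9, 129, 349, 380, 395, 404, 510.56, 628, 841]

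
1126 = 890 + 236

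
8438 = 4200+4238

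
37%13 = 11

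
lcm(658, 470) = 3290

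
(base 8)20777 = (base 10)8703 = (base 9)12840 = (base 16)21ff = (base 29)aa3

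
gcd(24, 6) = 6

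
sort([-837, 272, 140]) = [-837, 140, 272]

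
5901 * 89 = 525189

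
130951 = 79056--51895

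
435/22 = 19+17/22 ≈ 19.77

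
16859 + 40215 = 57074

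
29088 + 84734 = 113822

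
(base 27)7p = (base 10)214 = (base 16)d6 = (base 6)554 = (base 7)424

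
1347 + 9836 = 11183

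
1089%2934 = 1089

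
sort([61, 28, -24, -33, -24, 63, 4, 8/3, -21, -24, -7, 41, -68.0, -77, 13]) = [-77, -68.0, -33, -24, -24, -24, -21, -7, 8/3, 4, 13, 28, 41, 61, 63]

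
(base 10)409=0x199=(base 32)cp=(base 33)cd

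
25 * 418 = 10450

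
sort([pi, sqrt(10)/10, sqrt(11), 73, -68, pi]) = [-68, sqrt(10)/10, pi, pi, sqrt(11), 73]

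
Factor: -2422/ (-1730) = 5^ (-1)*7^1 = 7/5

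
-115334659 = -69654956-45679703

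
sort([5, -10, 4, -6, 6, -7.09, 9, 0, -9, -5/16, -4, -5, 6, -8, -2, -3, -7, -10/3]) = [-10, -9, -8, -7.09, -7, -6, -5, -4, -10/3, -3, -2, -5/16, 0, 4, 5, 6, 6, 9]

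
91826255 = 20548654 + 71277601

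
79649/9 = 8849 + 8/9 ≈ 8849.89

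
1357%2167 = 1357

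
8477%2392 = 1301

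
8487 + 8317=16804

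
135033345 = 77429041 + 57604304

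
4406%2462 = 1944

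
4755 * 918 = 4365090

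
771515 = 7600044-6828529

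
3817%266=93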